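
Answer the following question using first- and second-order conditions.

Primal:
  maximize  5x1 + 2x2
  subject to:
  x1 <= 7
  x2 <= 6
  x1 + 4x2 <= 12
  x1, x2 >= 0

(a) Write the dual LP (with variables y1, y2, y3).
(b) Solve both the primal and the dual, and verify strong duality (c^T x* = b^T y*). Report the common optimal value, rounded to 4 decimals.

The standard primal-dual pair for 'max c^T x s.t. A x <= b, x >= 0' is:
  Dual:  min b^T y  s.t.  A^T y >= c,  y >= 0.

So the dual LP is:
  minimize  7y1 + 6y2 + 12y3
  subject to:
    y1 + y3 >= 5
    y2 + 4y3 >= 2
    y1, y2, y3 >= 0

Solving the primal: x* = (7, 1.25).
  primal value c^T x* = 37.5.
Solving the dual: y* = (4.5, 0, 0.5).
  dual value b^T y* = 37.5.
Strong duality: c^T x* = b^T y*. Confirmed.

37.5


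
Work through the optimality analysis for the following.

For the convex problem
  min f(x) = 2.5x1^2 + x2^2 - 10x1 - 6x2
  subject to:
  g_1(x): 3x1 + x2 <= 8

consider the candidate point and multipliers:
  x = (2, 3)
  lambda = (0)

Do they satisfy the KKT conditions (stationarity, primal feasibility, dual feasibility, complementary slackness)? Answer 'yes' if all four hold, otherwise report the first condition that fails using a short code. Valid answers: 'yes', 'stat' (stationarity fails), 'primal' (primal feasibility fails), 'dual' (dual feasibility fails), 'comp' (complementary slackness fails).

Gradient of f: grad f(x) = Q x + c = (0, 0)
Constraint values g_i(x) = a_i^T x - b_i:
  g_1((2, 3)) = 1
Stationarity residual: grad f(x) + sum_i lambda_i a_i = (0, 0)
  -> stationarity OK
Primal feasibility (all g_i <= 0): FAILS
Dual feasibility (all lambda_i >= 0): OK
Complementary slackness (lambda_i * g_i(x) = 0 for all i): OK

Verdict: the first failing condition is primal_feasibility -> primal.

primal


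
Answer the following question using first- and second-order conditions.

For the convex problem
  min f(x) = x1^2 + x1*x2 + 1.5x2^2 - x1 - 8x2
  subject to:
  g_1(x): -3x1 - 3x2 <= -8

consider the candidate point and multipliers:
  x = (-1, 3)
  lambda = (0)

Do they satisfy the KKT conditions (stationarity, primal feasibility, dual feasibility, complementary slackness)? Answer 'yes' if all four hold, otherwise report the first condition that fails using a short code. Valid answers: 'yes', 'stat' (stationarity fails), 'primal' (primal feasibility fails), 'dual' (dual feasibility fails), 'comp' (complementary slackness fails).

Gradient of f: grad f(x) = Q x + c = (0, 0)
Constraint values g_i(x) = a_i^T x - b_i:
  g_1((-1, 3)) = 2
Stationarity residual: grad f(x) + sum_i lambda_i a_i = (0, 0)
  -> stationarity OK
Primal feasibility (all g_i <= 0): FAILS
Dual feasibility (all lambda_i >= 0): OK
Complementary slackness (lambda_i * g_i(x) = 0 for all i): OK

Verdict: the first failing condition is primal_feasibility -> primal.

primal


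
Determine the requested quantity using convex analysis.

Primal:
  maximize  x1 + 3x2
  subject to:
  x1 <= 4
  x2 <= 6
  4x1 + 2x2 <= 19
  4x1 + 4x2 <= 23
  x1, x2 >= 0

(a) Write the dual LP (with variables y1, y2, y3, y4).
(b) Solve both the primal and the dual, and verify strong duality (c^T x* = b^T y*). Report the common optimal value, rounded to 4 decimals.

The standard primal-dual pair for 'max c^T x s.t. A x <= b, x >= 0' is:
  Dual:  min b^T y  s.t.  A^T y >= c,  y >= 0.

So the dual LP is:
  minimize  4y1 + 6y2 + 19y3 + 23y4
  subject to:
    y1 + 4y3 + 4y4 >= 1
    y2 + 2y3 + 4y4 >= 3
    y1, y2, y3, y4 >= 0

Solving the primal: x* = (0, 5.75).
  primal value c^T x* = 17.25.
Solving the dual: y* = (0, 0, 0, 0.75).
  dual value b^T y* = 17.25.
Strong duality: c^T x* = b^T y*. Confirmed.

17.25


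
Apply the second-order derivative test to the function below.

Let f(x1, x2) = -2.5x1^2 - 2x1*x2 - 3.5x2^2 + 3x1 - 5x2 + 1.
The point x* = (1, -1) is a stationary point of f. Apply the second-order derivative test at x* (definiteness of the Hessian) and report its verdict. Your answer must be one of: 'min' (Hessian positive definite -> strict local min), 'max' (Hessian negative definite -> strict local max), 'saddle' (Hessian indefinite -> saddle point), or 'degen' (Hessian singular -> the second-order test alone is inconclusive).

Compute the Hessian H = grad^2 f:
  H = [[-5, -2], [-2, -7]]
Verify stationarity: grad f(x*) = H x* + g = (0, 0).
Eigenvalues of H: -8.2361, -3.7639.
Both eigenvalues < 0, so H is negative definite -> x* is a strict local max.

max


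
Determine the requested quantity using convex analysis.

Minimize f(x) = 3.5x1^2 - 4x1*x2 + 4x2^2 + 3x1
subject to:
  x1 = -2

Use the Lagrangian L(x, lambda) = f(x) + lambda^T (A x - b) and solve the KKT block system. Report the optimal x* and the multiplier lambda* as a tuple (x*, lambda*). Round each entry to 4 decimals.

Form the Lagrangian:
  L(x, lambda) = (1/2) x^T Q x + c^T x + lambda^T (A x - b)
Stationarity (grad_x L = 0): Q x + c + A^T lambda = 0.
Primal feasibility: A x = b.

This gives the KKT block system:
  [ Q   A^T ] [ x     ]   [-c ]
  [ A    0  ] [ lambda ] = [ b ]

Solving the linear system:
  x*      = (-2, -1)
  lambda* = (7)
  f(x*)   = 4

x* = (-2, -1), lambda* = (7)


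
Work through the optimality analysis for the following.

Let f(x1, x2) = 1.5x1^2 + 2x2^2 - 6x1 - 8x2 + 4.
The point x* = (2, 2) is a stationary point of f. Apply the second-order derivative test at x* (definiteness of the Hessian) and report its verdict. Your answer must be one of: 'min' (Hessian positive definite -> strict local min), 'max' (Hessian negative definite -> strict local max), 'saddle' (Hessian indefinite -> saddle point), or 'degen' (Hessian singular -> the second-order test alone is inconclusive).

Compute the Hessian H = grad^2 f:
  H = [[3, 0], [0, 4]]
Verify stationarity: grad f(x*) = H x* + g = (0, 0).
Eigenvalues of H: 3, 4.
Both eigenvalues > 0, so H is positive definite -> x* is a strict local min.

min


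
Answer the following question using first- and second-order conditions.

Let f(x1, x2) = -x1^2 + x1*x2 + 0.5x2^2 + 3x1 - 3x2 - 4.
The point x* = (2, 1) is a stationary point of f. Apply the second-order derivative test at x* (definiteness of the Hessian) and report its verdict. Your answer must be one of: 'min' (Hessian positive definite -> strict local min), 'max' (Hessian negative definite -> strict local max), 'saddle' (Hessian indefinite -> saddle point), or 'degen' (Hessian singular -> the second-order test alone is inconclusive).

Compute the Hessian H = grad^2 f:
  H = [[-2, 1], [1, 1]]
Verify stationarity: grad f(x*) = H x* + g = (0, 0).
Eigenvalues of H: -2.3028, 1.3028.
Eigenvalues have mixed signs, so H is indefinite -> x* is a saddle point.

saddle


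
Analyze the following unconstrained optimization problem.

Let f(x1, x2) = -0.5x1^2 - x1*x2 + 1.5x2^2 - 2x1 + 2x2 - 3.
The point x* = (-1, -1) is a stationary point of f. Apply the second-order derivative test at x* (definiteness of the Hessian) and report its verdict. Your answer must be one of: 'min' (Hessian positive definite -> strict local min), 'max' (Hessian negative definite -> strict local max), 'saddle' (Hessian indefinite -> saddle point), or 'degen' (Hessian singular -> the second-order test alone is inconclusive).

Compute the Hessian H = grad^2 f:
  H = [[-1, -1], [-1, 3]]
Verify stationarity: grad f(x*) = H x* + g = (0, 0).
Eigenvalues of H: -1.2361, 3.2361.
Eigenvalues have mixed signs, so H is indefinite -> x* is a saddle point.

saddle


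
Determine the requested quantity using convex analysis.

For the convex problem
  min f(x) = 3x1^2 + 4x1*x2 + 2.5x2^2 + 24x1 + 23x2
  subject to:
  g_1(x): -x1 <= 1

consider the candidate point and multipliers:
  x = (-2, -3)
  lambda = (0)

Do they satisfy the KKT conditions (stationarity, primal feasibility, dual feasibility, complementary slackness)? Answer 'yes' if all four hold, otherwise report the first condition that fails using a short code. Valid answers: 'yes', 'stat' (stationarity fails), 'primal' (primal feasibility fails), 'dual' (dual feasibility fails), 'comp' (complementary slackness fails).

Gradient of f: grad f(x) = Q x + c = (0, 0)
Constraint values g_i(x) = a_i^T x - b_i:
  g_1((-2, -3)) = 1
Stationarity residual: grad f(x) + sum_i lambda_i a_i = (0, 0)
  -> stationarity OK
Primal feasibility (all g_i <= 0): FAILS
Dual feasibility (all lambda_i >= 0): OK
Complementary slackness (lambda_i * g_i(x) = 0 for all i): OK

Verdict: the first failing condition is primal_feasibility -> primal.

primal


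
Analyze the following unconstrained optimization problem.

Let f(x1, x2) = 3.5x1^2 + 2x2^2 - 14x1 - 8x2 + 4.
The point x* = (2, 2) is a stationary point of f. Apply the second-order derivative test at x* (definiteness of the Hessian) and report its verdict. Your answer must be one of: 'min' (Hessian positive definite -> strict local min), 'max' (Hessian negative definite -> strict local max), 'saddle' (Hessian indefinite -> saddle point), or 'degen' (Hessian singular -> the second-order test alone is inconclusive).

Compute the Hessian H = grad^2 f:
  H = [[7, 0], [0, 4]]
Verify stationarity: grad f(x*) = H x* + g = (0, 0).
Eigenvalues of H: 4, 7.
Both eigenvalues > 0, so H is positive definite -> x* is a strict local min.

min


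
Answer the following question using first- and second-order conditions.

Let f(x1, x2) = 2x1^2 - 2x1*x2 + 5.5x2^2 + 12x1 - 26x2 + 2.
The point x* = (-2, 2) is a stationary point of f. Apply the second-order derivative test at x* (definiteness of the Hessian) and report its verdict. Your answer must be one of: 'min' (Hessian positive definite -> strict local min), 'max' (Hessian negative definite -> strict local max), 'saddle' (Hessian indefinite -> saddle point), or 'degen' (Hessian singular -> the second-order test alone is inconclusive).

Compute the Hessian H = grad^2 f:
  H = [[4, -2], [-2, 11]]
Verify stationarity: grad f(x*) = H x* + g = (0, 0).
Eigenvalues of H: 3.4689, 11.5311.
Both eigenvalues > 0, so H is positive definite -> x* is a strict local min.

min


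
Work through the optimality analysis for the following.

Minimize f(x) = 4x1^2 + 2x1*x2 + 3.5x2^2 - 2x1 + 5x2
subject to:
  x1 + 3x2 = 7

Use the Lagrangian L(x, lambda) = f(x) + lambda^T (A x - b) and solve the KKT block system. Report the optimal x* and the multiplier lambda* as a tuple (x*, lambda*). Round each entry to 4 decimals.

Form the Lagrangian:
  L(x, lambda) = (1/2) x^T Q x + c^T x + lambda^T (A x - b)
Stationarity (grad_x L = 0): Q x + c + A^T lambda = 0.
Primal feasibility: A x = b.

This gives the KKT block system:
  [ Q   A^T ] [ x     ]   [-c ]
  [ A    0  ] [ lambda ] = [ b ]

Solving the linear system:
  x*      = (0.597, 2.1343)
  lambda* = (-7.0448)
  f(x*)   = 29.3955

x* = (0.597, 2.1343), lambda* = (-7.0448)


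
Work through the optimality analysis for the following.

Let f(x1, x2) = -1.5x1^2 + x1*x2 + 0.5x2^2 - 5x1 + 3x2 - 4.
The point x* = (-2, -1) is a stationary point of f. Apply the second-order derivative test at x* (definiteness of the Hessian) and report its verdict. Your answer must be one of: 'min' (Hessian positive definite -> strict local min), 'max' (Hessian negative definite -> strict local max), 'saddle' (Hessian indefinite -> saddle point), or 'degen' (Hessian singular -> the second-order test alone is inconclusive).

Compute the Hessian H = grad^2 f:
  H = [[-3, 1], [1, 1]]
Verify stationarity: grad f(x*) = H x* + g = (0, 0).
Eigenvalues of H: -3.2361, 1.2361.
Eigenvalues have mixed signs, so H is indefinite -> x* is a saddle point.

saddle


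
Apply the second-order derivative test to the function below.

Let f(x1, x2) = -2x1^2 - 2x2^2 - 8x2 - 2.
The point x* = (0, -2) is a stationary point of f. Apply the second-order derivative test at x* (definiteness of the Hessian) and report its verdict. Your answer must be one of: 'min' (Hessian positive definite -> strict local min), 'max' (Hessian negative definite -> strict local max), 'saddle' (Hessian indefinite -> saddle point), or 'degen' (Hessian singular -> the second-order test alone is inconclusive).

Compute the Hessian H = grad^2 f:
  H = [[-4, 0], [0, -4]]
Verify stationarity: grad f(x*) = H x* + g = (0, 0).
Eigenvalues of H: -4, -4.
Both eigenvalues < 0, so H is negative definite -> x* is a strict local max.

max


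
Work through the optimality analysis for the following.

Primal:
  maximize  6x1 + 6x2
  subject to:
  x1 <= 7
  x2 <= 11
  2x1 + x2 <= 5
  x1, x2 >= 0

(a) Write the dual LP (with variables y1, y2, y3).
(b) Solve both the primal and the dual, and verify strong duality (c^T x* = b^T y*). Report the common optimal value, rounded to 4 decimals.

The standard primal-dual pair for 'max c^T x s.t. A x <= b, x >= 0' is:
  Dual:  min b^T y  s.t.  A^T y >= c,  y >= 0.

So the dual LP is:
  minimize  7y1 + 11y2 + 5y3
  subject to:
    y1 + 2y3 >= 6
    y2 + y3 >= 6
    y1, y2, y3 >= 0

Solving the primal: x* = (0, 5).
  primal value c^T x* = 30.
Solving the dual: y* = (0, 0, 6).
  dual value b^T y* = 30.
Strong duality: c^T x* = b^T y*. Confirmed.

30


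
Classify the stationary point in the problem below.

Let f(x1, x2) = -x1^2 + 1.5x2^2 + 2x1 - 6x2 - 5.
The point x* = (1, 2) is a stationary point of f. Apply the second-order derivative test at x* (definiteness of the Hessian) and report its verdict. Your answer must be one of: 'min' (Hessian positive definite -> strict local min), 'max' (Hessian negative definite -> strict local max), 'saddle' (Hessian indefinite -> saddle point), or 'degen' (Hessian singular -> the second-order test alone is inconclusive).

Compute the Hessian H = grad^2 f:
  H = [[-2, 0], [0, 3]]
Verify stationarity: grad f(x*) = H x* + g = (0, 0).
Eigenvalues of H: -2, 3.
Eigenvalues have mixed signs, so H is indefinite -> x* is a saddle point.

saddle


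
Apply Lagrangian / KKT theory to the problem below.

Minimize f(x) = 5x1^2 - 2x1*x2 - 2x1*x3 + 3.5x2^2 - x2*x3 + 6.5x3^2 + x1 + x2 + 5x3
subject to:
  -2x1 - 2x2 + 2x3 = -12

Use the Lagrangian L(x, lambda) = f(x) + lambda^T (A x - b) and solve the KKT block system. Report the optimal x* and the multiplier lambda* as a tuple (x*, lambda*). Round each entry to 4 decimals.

Form the Lagrangian:
  L(x, lambda) = (1/2) x^T Q x + c^T x + lambda^T (A x - b)
Stationarity (grad_x L = 0): Q x + c + A^T lambda = 0.
Primal feasibility: A x = b.

This gives the KKT block system:
  [ Q   A^T ] [ x     ]   [-c ]
  [ A    0  ] [ lambda ] = [ b ]

Solving the linear system:
  x*      = (1.9856, 2.7842, -1.2302)
  lambda* = (8.8741)
  f(x*)   = 52.554

x* = (1.9856, 2.7842, -1.2302), lambda* = (8.8741)


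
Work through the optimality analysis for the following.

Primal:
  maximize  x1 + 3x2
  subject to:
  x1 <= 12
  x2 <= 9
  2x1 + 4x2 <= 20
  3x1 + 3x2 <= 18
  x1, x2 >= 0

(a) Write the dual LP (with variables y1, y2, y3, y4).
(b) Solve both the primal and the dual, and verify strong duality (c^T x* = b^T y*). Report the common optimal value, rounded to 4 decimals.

The standard primal-dual pair for 'max c^T x s.t. A x <= b, x >= 0' is:
  Dual:  min b^T y  s.t.  A^T y >= c,  y >= 0.

So the dual LP is:
  minimize  12y1 + 9y2 + 20y3 + 18y4
  subject to:
    y1 + 2y3 + 3y4 >= 1
    y2 + 4y3 + 3y4 >= 3
    y1, y2, y3, y4 >= 0

Solving the primal: x* = (0, 5).
  primal value c^T x* = 15.
Solving the dual: y* = (0, 0, 0.75, 0).
  dual value b^T y* = 15.
Strong duality: c^T x* = b^T y*. Confirmed.

15


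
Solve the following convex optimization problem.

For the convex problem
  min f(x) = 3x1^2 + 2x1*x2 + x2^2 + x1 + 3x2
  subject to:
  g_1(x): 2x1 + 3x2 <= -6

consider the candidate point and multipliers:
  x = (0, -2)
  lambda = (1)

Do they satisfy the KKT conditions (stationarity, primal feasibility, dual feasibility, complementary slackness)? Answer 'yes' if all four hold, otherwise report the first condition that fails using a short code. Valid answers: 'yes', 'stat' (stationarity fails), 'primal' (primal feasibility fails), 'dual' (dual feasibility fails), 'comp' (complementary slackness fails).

Gradient of f: grad f(x) = Q x + c = (-3, -1)
Constraint values g_i(x) = a_i^T x - b_i:
  g_1((0, -2)) = 0
Stationarity residual: grad f(x) + sum_i lambda_i a_i = (-1, 2)
  -> stationarity FAILS
Primal feasibility (all g_i <= 0): OK
Dual feasibility (all lambda_i >= 0): OK
Complementary slackness (lambda_i * g_i(x) = 0 for all i): OK

Verdict: the first failing condition is stationarity -> stat.

stat


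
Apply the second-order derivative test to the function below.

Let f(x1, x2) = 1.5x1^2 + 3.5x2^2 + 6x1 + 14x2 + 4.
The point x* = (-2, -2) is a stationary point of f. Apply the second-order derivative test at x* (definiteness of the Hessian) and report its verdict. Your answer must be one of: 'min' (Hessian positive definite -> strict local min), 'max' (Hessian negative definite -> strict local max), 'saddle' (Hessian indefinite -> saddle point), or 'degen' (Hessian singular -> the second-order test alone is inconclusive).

Compute the Hessian H = grad^2 f:
  H = [[3, 0], [0, 7]]
Verify stationarity: grad f(x*) = H x* + g = (0, 0).
Eigenvalues of H: 3, 7.
Both eigenvalues > 0, so H is positive definite -> x* is a strict local min.

min


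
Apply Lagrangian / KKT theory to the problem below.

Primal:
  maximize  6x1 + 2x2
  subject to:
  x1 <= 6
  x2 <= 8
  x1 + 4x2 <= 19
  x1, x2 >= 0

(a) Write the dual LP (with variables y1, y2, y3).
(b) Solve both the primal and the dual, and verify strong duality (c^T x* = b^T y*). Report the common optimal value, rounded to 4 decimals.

The standard primal-dual pair for 'max c^T x s.t. A x <= b, x >= 0' is:
  Dual:  min b^T y  s.t.  A^T y >= c,  y >= 0.

So the dual LP is:
  minimize  6y1 + 8y2 + 19y3
  subject to:
    y1 + y3 >= 6
    y2 + 4y3 >= 2
    y1, y2, y3 >= 0

Solving the primal: x* = (6, 3.25).
  primal value c^T x* = 42.5.
Solving the dual: y* = (5.5, 0, 0.5).
  dual value b^T y* = 42.5.
Strong duality: c^T x* = b^T y*. Confirmed.

42.5


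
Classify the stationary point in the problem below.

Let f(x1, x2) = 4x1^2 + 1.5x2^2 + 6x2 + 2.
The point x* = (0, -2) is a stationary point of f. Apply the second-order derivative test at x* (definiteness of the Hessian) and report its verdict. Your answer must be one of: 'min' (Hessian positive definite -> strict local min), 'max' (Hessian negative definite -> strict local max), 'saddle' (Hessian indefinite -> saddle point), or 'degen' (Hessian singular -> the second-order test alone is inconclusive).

Compute the Hessian H = grad^2 f:
  H = [[8, 0], [0, 3]]
Verify stationarity: grad f(x*) = H x* + g = (0, 0).
Eigenvalues of H: 3, 8.
Both eigenvalues > 0, so H is positive definite -> x* is a strict local min.

min


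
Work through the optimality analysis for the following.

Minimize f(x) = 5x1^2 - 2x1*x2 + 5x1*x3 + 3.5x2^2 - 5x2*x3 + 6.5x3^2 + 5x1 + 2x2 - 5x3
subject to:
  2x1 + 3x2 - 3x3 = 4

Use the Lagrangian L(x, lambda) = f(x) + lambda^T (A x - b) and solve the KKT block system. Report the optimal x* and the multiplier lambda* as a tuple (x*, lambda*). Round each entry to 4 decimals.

Form the Lagrangian:
  L(x, lambda) = (1/2) x^T Q x + c^T x + lambda^T (A x - b)
Stationarity (grad_x L = 0): Q x + c + A^T lambda = 0.
Primal feasibility: A x = b.

This gives the KKT block system:
  [ Q   A^T ] [ x     ]   [-c ]
  [ A    0  ] [ lambda ] = [ b ]

Solving the linear system:
  x*      = (0.3333, 1.0889, -0.0222)
  lambda* = (-3.0222)
  f(x*)   = 8.0222

x* = (0.3333, 1.0889, -0.0222), lambda* = (-3.0222)


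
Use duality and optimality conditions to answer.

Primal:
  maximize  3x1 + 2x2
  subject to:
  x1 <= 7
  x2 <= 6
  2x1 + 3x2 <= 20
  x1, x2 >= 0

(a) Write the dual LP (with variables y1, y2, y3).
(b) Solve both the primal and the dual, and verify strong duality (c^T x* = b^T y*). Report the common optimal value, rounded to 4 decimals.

The standard primal-dual pair for 'max c^T x s.t. A x <= b, x >= 0' is:
  Dual:  min b^T y  s.t.  A^T y >= c,  y >= 0.

So the dual LP is:
  minimize  7y1 + 6y2 + 20y3
  subject to:
    y1 + 2y3 >= 3
    y2 + 3y3 >= 2
    y1, y2, y3 >= 0

Solving the primal: x* = (7, 2).
  primal value c^T x* = 25.
Solving the dual: y* = (1.6667, 0, 0.6667).
  dual value b^T y* = 25.
Strong duality: c^T x* = b^T y*. Confirmed.

25


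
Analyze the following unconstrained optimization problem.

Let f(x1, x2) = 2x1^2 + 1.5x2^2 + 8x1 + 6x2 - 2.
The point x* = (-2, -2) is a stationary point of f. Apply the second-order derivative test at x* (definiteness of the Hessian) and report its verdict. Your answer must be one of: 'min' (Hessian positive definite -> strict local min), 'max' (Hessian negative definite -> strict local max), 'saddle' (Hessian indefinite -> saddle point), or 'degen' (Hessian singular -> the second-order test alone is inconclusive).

Compute the Hessian H = grad^2 f:
  H = [[4, 0], [0, 3]]
Verify stationarity: grad f(x*) = H x* + g = (0, 0).
Eigenvalues of H: 3, 4.
Both eigenvalues > 0, so H is positive definite -> x* is a strict local min.

min


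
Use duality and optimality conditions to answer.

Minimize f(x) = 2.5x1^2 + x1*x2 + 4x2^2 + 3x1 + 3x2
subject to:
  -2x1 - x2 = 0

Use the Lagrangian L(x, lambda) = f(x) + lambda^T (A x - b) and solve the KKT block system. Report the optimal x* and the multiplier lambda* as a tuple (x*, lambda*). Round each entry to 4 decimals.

Form the Lagrangian:
  L(x, lambda) = (1/2) x^T Q x + c^T x + lambda^T (A x - b)
Stationarity (grad_x L = 0): Q x + c + A^T lambda = 0.
Primal feasibility: A x = b.

This gives the KKT block system:
  [ Q   A^T ] [ x     ]   [-c ]
  [ A    0  ] [ lambda ] = [ b ]

Solving the linear system:
  x*      = (0.0909, -0.1818)
  lambda* = (1.6364)
  f(x*)   = -0.1364

x* = (0.0909, -0.1818), lambda* = (1.6364)


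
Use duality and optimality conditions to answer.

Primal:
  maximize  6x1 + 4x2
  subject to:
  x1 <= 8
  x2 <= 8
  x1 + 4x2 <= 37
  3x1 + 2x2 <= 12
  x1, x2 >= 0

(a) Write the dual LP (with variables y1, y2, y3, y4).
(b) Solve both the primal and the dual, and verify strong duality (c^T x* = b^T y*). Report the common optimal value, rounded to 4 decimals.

The standard primal-dual pair for 'max c^T x s.t. A x <= b, x >= 0' is:
  Dual:  min b^T y  s.t.  A^T y >= c,  y >= 0.

So the dual LP is:
  minimize  8y1 + 8y2 + 37y3 + 12y4
  subject to:
    y1 + y3 + 3y4 >= 6
    y2 + 4y3 + 2y4 >= 4
    y1, y2, y3, y4 >= 0

Solving the primal: x* = (4, 0).
  primal value c^T x* = 24.
Solving the dual: y* = (0, 0, 0, 2).
  dual value b^T y* = 24.
Strong duality: c^T x* = b^T y*. Confirmed.

24


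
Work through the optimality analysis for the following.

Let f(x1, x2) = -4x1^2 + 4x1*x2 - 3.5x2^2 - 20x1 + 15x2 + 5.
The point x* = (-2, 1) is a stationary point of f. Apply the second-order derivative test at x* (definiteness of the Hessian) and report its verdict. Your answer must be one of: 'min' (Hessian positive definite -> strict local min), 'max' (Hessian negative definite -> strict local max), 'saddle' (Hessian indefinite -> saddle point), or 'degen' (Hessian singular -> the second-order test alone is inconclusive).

Compute the Hessian H = grad^2 f:
  H = [[-8, 4], [4, -7]]
Verify stationarity: grad f(x*) = H x* + g = (0, 0).
Eigenvalues of H: -11.5311, -3.4689.
Both eigenvalues < 0, so H is negative definite -> x* is a strict local max.

max


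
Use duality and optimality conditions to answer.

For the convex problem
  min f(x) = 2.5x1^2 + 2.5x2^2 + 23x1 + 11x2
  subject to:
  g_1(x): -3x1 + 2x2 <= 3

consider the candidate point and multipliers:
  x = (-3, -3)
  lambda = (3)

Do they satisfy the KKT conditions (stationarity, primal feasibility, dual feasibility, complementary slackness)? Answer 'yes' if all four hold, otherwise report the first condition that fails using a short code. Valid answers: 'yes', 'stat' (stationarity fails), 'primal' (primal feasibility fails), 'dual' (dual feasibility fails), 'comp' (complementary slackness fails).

Gradient of f: grad f(x) = Q x + c = (8, -4)
Constraint values g_i(x) = a_i^T x - b_i:
  g_1((-3, -3)) = 0
Stationarity residual: grad f(x) + sum_i lambda_i a_i = (-1, 2)
  -> stationarity FAILS
Primal feasibility (all g_i <= 0): OK
Dual feasibility (all lambda_i >= 0): OK
Complementary slackness (lambda_i * g_i(x) = 0 for all i): OK

Verdict: the first failing condition is stationarity -> stat.

stat


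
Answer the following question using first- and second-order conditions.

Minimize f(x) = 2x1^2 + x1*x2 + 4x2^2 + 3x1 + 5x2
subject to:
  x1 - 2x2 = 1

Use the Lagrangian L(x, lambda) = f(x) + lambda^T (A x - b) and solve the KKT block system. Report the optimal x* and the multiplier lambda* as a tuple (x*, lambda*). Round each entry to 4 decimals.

Form the Lagrangian:
  L(x, lambda) = (1/2) x^T Q x + c^T x + lambda^T (A x - b)
Stationarity (grad_x L = 0): Q x + c + A^T lambda = 0.
Primal feasibility: A x = b.

This gives the KKT block system:
  [ Q   A^T ] [ x     ]   [-c ]
  [ A    0  ] [ lambda ] = [ b ]

Solving the linear system:
  x*      = (-0.4286, -0.7143)
  lambda* = (-0.5714)
  f(x*)   = -2.1429

x* = (-0.4286, -0.7143), lambda* = (-0.5714)


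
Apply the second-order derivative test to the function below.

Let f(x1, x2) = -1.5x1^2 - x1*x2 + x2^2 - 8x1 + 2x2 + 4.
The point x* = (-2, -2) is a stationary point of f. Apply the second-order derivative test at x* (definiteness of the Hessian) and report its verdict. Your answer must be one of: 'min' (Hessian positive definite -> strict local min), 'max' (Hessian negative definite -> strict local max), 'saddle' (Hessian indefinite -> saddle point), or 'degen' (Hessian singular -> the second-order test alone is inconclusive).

Compute the Hessian H = grad^2 f:
  H = [[-3, -1], [-1, 2]]
Verify stationarity: grad f(x*) = H x* + g = (0, 0).
Eigenvalues of H: -3.1926, 2.1926.
Eigenvalues have mixed signs, so H is indefinite -> x* is a saddle point.

saddle


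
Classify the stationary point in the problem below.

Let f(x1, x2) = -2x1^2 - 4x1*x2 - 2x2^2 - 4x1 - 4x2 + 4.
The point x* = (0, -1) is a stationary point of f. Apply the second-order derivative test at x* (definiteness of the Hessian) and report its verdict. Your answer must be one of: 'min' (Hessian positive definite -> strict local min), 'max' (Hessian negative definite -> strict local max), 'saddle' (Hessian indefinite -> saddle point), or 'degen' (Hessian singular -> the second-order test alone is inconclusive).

Compute the Hessian H = grad^2 f:
  H = [[-4, -4], [-4, -4]]
Verify stationarity: grad f(x*) = H x* + g = (0, 0).
Eigenvalues of H: -8, 0.
H has a zero eigenvalue (singular; negative semidefinite but not definite), so H is neither positive definite, negative definite, nor indefinite. The second-order test alone is inconclusive -> degen.
(Indeed, f is constant along the null direction of H through x*, so x* is not a strict local extremum.)

degen


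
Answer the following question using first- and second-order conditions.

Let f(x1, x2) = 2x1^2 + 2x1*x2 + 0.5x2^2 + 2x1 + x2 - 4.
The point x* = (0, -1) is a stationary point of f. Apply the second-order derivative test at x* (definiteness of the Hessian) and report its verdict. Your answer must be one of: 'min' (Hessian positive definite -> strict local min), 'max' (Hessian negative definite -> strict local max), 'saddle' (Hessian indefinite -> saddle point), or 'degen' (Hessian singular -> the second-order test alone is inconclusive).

Compute the Hessian H = grad^2 f:
  H = [[4, 2], [2, 1]]
Verify stationarity: grad f(x*) = H x* + g = (0, 0).
Eigenvalues of H: 0, 5.
H has a zero eigenvalue (singular; positive semidefinite but not definite), so H is neither positive definite, negative definite, nor indefinite. The second-order test alone is inconclusive -> degen.
(Indeed, f is constant along the null direction of H through x*, so x* is not a strict local extremum.)

degen


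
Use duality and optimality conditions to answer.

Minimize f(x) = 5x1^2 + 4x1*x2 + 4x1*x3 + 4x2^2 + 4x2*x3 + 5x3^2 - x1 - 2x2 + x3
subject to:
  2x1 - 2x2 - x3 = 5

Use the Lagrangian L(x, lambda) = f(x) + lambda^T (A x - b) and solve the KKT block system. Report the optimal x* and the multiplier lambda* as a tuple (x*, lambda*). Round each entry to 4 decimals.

Form the Lagrangian:
  L(x, lambda) = (1/2) x^T Q x + c^T x + lambda^T (A x - b)
Stationarity (grad_x L = 0): Q x + c + A^T lambda = 0.
Primal feasibility: A x = b.

This gives the KKT block system:
  [ Q   A^T ] [ x     ]   [-c ]
  [ A    0  ] [ lambda ] = [ b ]

Solving the linear system:
  x*      = (1.3137, -0.8971, -0.5784)
  lambda* = (-3.1176)
  f(x*)   = 7.7451

x* = (1.3137, -0.8971, -0.5784), lambda* = (-3.1176)


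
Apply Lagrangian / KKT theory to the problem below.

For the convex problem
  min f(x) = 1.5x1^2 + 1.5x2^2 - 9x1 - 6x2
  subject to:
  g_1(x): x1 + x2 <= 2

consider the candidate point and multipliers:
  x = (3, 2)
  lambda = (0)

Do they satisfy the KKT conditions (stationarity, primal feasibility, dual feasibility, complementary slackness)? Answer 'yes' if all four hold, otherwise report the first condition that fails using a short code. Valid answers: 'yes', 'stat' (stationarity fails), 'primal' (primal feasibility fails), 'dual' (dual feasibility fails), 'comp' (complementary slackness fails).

Gradient of f: grad f(x) = Q x + c = (0, 0)
Constraint values g_i(x) = a_i^T x - b_i:
  g_1((3, 2)) = 3
Stationarity residual: grad f(x) + sum_i lambda_i a_i = (0, 0)
  -> stationarity OK
Primal feasibility (all g_i <= 0): FAILS
Dual feasibility (all lambda_i >= 0): OK
Complementary slackness (lambda_i * g_i(x) = 0 for all i): OK

Verdict: the first failing condition is primal_feasibility -> primal.

primal


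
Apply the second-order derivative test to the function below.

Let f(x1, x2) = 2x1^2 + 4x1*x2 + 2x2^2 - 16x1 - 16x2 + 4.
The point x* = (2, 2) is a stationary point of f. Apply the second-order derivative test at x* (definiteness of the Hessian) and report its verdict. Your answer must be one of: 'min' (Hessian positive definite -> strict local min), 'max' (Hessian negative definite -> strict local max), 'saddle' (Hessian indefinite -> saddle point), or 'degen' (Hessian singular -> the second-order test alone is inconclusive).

Compute the Hessian H = grad^2 f:
  H = [[4, 4], [4, 4]]
Verify stationarity: grad f(x*) = H x* + g = (0, 0).
Eigenvalues of H: 0, 8.
H has a zero eigenvalue (singular; positive semidefinite but not definite), so H is neither positive definite, negative definite, nor indefinite. The second-order test alone is inconclusive -> degen.
(Indeed, f is constant along the null direction of H through x*, so x* is not a strict local extremum.)

degen


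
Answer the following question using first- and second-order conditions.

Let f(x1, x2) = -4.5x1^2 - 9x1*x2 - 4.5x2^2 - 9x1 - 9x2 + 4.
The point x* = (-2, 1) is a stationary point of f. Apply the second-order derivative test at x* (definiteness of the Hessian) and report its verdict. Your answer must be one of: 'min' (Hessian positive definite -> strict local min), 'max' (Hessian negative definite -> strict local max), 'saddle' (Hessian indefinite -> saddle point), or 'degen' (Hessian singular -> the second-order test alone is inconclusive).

Compute the Hessian H = grad^2 f:
  H = [[-9, -9], [-9, -9]]
Verify stationarity: grad f(x*) = H x* + g = (0, 0).
Eigenvalues of H: -18, 0.
H has a zero eigenvalue (singular; negative semidefinite but not definite), so H is neither positive definite, negative definite, nor indefinite. The second-order test alone is inconclusive -> degen.
(Indeed, f is constant along the null direction of H through x*, so x* is not a strict local extremum.)

degen


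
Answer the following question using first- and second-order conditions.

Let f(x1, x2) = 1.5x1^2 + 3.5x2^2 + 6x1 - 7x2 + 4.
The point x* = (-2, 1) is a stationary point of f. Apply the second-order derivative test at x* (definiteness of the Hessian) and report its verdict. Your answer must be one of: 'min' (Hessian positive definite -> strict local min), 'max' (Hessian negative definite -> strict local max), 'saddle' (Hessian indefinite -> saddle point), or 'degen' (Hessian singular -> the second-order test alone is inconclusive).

Compute the Hessian H = grad^2 f:
  H = [[3, 0], [0, 7]]
Verify stationarity: grad f(x*) = H x* + g = (0, 0).
Eigenvalues of H: 3, 7.
Both eigenvalues > 0, so H is positive definite -> x* is a strict local min.

min


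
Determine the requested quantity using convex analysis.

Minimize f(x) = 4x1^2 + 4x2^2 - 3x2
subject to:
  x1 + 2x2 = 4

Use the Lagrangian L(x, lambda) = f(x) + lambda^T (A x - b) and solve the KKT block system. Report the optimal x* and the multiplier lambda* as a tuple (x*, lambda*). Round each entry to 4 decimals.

Form the Lagrangian:
  L(x, lambda) = (1/2) x^T Q x + c^T x + lambda^T (A x - b)
Stationarity (grad_x L = 0): Q x + c + A^T lambda = 0.
Primal feasibility: A x = b.

This gives the KKT block system:
  [ Q   A^T ] [ x     ]   [-c ]
  [ A    0  ] [ lambda ] = [ b ]

Solving the linear system:
  x*      = (0.65, 1.675)
  lambda* = (-5.2)
  f(x*)   = 7.8875

x* = (0.65, 1.675), lambda* = (-5.2)


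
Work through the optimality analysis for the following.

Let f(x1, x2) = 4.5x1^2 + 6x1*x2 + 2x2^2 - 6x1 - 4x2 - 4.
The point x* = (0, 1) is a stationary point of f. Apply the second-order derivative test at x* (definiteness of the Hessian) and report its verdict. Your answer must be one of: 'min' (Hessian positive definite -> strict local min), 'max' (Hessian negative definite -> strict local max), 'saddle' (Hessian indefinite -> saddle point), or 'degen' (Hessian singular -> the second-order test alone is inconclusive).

Compute the Hessian H = grad^2 f:
  H = [[9, 6], [6, 4]]
Verify stationarity: grad f(x*) = H x* + g = (0, 0).
Eigenvalues of H: 0, 13.
H has a zero eigenvalue (singular; positive semidefinite but not definite), so H is neither positive definite, negative definite, nor indefinite. The second-order test alone is inconclusive -> degen.
(Indeed, f is constant along the null direction of H through x*, so x* is not a strict local extremum.)

degen


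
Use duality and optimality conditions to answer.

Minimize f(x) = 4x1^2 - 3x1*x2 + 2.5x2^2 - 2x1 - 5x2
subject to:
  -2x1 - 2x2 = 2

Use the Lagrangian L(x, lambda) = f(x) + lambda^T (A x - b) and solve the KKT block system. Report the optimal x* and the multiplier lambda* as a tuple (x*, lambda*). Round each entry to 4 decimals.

Form the Lagrangian:
  L(x, lambda) = (1/2) x^T Q x + c^T x + lambda^T (A x - b)
Stationarity (grad_x L = 0): Q x + c + A^T lambda = 0.
Primal feasibility: A x = b.

This gives the KKT block system:
  [ Q   A^T ] [ x     ]   [-c ]
  [ A    0  ] [ lambda ] = [ b ]

Solving the linear system:
  x*      = (-0.5789, -0.4211)
  lambda* = (-2.6842)
  f(x*)   = 4.3158

x* = (-0.5789, -0.4211), lambda* = (-2.6842)


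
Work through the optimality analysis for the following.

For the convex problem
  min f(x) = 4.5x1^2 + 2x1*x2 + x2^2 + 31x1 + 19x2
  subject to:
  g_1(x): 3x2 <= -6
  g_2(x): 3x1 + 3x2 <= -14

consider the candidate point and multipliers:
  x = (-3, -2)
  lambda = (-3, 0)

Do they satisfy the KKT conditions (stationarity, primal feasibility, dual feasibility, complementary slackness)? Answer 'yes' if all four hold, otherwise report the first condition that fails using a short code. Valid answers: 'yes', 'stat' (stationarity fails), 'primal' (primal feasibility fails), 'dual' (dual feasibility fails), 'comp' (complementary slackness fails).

Gradient of f: grad f(x) = Q x + c = (0, 9)
Constraint values g_i(x) = a_i^T x - b_i:
  g_1((-3, -2)) = 0
  g_2((-3, -2)) = -1
Stationarity residual: grad f(x) + sum_i lambda_i a_i = (0, 0)
  -> stationarity OK
Primal feasibility (all g_i <= 0): OK
Dual feasibility (all lambda_i >= 0): FAILS
Complementary slackness (lambda_i * g_i(x) = 0 for all i): OK

Verdict: the first failing condition is dual_feasibility -> dual.

dual


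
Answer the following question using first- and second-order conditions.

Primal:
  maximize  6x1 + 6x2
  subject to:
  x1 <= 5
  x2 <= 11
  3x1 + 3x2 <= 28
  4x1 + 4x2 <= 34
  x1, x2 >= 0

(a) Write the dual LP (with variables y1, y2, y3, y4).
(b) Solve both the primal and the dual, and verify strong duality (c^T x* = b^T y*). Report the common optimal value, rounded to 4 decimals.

The standard primal-dual pair for 'max c^T x s.t. A x <= b, x >= 0' is:
  Dual:  min b^T y  s.t.  A^T y >= c,  y >= 0.

So the dual LP is:
  minimize  5y1 + 11y2 + 28y3 + 34y4
  subject to:
    y1 + 3y3 + 4y4 >= 6
    y2 + 3y3 + 4y4 >= 6
    y1, y2, y3, y4 >= 0

Solving the primal: x* = (0, 8.5).
  primal value c^T x* = 51.
Solving the dual: y* = (0, 0, 0, 1.5).
  dual value b^T y* = 51.
Strong duality: c^T x* = b^T y*. Confirmed.

51


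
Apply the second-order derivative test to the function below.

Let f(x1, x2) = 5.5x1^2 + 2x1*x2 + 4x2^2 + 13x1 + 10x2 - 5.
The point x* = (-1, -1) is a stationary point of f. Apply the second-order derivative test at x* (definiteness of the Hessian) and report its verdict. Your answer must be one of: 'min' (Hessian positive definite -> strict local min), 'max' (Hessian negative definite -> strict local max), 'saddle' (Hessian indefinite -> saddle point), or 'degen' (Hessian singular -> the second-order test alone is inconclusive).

Compute the Hessian H = grad^2 f:
  H = [[11, 2], [2, 8]]
Verify stationarity: grad f(x*) = H x* + g = (0, 0).
Eigenvalues of H: 7, 12.
Both eigenvalues > 0, so H is positive definite -> x* is a strict local min.

min


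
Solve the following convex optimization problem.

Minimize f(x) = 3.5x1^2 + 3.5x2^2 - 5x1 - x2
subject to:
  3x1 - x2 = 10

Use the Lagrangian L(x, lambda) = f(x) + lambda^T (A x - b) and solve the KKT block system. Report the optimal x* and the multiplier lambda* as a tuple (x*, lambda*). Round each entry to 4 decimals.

Form the Lagrangian:
  L(x, lambda) = (1/2) x^T Q x + c^T x + lambda^T (A x - b)
Stationarity (grad_x L = 0): Q x + c + A^T lambda = 0.
Primal feasibility: A x = b.

This gives the KKT block system:
  [ Q   A^T ] [ x     ]   [-c ]
  [ A    0  ] [ lambda ] = [ b ]

Solving the linear system:
  x*      = (3.1143, -0.6571)
  lambda* = (-5.6)
  f(x*)   = 20.5429

x* = (3.1143, -0.6571), lambda* = (-5.6)


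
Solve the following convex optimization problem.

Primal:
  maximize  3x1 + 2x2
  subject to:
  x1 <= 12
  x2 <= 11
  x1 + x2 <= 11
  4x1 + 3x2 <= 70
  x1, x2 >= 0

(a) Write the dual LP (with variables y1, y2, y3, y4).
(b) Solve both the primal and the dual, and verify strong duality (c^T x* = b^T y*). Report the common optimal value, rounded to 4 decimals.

The standard primal-dual pair for 'max c^T x s.t. A x <= b, x >= 0' is:
  Dual:  min b^T y  s.t.  A^T y >= c,  y >= 0.

So the dual LP is:
  minimize  12y1 + 11y2 + 11y3 + 70y4
  subject to:
    y1 + y3 + 4y4 >= 3
    y2 + y3 + 3y4 >= 2
    y1, y2, y3, y4 >= 0

Solving the primal: x* = (11, 0).
  primal value c^T x* = 33.
Solving the dual: y* = (0, 0, 3, 0).
  dual value b^T y* = 33.
Strong duality: c^T x* = b^T y*. Confirmed.

33


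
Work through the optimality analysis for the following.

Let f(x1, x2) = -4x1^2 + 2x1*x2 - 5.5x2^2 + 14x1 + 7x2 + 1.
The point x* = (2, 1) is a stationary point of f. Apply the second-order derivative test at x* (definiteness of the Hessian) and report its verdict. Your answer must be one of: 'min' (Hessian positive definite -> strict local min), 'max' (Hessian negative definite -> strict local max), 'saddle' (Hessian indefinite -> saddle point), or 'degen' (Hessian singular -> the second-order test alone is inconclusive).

Compute the Hessian H = grad^2 f:
  H = [[-8, 2], [2, -11]]
Verify stationarity: grad f(x*) = H x* + g = (0, 0).
Eigenvalues of H: -12, -7.
Both eigenvalues < 0, so H is negative definite -> x* is a strict local max.

max


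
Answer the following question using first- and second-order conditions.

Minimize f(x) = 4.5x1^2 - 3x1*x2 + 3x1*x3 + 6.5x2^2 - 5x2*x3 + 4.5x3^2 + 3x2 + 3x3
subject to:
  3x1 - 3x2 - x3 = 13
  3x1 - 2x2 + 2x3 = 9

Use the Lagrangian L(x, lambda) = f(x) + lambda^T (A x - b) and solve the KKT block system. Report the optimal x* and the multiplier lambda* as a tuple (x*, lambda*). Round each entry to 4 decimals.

Form the Lagrangian:
  L(x, lambda) = (1/2) x^T Q x + c^T x + lambda^T (A x - b)
Stationarity (grad_x L = 0): Q x + c + A^T lambda = 0.
Primal feasibility: A x = b.

This gives the KKT block system:
  [ Q   A^T ] [ x     ]   [-c ]
  [ A    0  ] [ lambda ] = [ b ]

Solving the linear system:
  x*      = (2.6239, -1.4231, -0.859)
  lambda* = (-2.2051, -6.2308)
  f(x*)   = 38.9487

x* = (2.6239, -1.4231, -0.859), lambda* = (-2.2051, -6.2308)
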